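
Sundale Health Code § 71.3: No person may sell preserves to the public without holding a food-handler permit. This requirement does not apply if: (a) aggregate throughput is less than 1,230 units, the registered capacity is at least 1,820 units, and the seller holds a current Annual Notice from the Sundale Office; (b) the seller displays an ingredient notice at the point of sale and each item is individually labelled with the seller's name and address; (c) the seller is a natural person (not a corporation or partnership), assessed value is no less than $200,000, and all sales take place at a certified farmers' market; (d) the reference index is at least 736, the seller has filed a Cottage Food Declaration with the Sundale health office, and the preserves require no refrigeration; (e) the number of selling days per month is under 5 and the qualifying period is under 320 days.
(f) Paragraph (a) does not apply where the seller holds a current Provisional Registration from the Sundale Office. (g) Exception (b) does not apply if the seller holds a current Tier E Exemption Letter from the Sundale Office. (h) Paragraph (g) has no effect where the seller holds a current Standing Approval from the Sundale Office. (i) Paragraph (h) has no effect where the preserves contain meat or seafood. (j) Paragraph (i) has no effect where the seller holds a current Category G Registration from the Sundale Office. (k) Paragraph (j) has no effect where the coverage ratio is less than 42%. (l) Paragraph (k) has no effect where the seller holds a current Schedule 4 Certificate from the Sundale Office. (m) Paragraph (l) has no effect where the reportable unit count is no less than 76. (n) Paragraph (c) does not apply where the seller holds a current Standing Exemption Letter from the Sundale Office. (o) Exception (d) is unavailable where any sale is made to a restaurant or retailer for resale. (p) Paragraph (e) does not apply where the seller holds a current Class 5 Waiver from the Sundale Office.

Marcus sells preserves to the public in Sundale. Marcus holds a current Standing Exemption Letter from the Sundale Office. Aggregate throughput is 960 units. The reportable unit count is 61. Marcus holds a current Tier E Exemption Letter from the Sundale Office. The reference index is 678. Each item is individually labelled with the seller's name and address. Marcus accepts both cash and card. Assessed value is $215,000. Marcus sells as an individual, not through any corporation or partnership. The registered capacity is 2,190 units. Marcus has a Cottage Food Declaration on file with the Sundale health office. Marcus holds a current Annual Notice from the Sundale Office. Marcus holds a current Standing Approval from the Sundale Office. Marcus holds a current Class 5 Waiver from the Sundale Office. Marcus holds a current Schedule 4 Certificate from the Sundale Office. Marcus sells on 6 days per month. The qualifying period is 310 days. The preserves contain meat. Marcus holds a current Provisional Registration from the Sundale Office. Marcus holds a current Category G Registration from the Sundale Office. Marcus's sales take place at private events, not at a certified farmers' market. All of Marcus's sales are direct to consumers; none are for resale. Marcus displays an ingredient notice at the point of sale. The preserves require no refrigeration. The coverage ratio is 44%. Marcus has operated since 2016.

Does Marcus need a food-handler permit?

No — exception (b) applies; Marcus is not required to hold a food-handler permit.

Exception (a) is satisfied on its face — aggregate throughput is 960 units, less than the 1,230 units limit; the registered capacity is 2,190 units, meeting the 1,820 units threshold; a current Annual Notice is held. However, paragraph (f) must be considered: (f) operates — a current Provisional Registration is held. (a) is therefore removed.
Exception (b)'s conditions are all satisfied: an ingredient notice is displayed; items are individually labelled. As to paragraphs (g)–(m): (g) would limit (b) — a current Tier E Exemption Letter is held — but (h) sets (g) aside: (h) operates — a current Standing Approval is held. (i) is triggered (the preserves contain meat), but yields to (j): (j) operates against (i): a current Category G Registration is held. (k), which would lift (j), is not engaged — the coverage ratio is 44%, not less than 42%. Exception (b) stands.
Exception (c) fails — sales are at private events, not a certified farmers' market.
Exception (d) requires that the reference index is at least 736; but the reference index is 678, short of 736, so (d) is unavailable.
Exception (e) requires that the number of selling days per month is under 5; but the number of selling days per month is 6, not under 5, so (e) is unavailable.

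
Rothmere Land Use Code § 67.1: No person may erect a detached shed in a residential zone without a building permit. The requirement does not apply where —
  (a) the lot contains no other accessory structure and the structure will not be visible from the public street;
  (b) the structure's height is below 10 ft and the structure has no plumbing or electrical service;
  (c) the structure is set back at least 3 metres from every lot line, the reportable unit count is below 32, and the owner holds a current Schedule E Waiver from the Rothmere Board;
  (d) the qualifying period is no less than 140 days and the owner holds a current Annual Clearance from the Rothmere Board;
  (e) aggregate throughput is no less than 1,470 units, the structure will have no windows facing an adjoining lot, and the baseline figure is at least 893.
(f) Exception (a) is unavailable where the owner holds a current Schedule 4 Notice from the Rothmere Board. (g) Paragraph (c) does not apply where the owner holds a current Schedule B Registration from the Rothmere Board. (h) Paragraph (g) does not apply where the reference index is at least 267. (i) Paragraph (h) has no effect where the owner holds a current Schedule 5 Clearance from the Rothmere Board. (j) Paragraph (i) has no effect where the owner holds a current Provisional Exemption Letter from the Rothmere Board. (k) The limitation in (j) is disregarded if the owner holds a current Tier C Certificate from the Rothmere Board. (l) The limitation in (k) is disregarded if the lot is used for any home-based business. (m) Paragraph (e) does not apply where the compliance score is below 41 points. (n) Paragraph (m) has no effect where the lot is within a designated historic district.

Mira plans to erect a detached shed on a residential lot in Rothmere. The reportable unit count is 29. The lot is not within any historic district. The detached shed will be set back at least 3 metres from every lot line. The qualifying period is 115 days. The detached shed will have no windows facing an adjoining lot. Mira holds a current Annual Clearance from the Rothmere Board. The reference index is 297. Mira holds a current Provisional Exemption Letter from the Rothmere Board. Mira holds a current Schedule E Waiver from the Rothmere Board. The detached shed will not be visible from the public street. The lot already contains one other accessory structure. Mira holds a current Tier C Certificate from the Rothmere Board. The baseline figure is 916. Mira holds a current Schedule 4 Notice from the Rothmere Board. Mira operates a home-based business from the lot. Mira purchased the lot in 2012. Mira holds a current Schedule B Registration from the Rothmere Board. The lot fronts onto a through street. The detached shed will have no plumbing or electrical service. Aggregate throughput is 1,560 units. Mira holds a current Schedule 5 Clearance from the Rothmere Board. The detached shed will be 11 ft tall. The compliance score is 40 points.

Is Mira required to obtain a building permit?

Exception (a) requires that the lot contains no other accessory structure; but the lot already has another accessory structure, so (a) is unavailable.
Exception (b) does not apply: the structure's height is 11 ft, not below 10 ft.
Exception (c): the setback is at least 3 m on every side; the reportable unit count is 29, below the 32 limit; a current Schedule E Waiver is held — every condition holds. Applying paragraphs (g)–(l): (g) would limit (c) — a current Schedule B Registration is held — but (h) sets (g) aside: (h) is triggered — the reference index is 297, meeting the 267 threshold. (i) would limit (h) — a current Schedule 5 Clearance is held — but (j) sets (i) aside: (j) is triggered — a current Provisional Exemption Letter is held. (k) operates (a current Tier C Certificate is held), but is overridden by (l): (l) is engaged — a home-based business operates on the lot. So (c) applies.
Exception (d) fails — the qualifying period is 115 days, short of 140 days.
All of (e)'s requirements are met (aggregate throughput is 1,560 units, meeting the 1,470 units threshold; no windows face an adjoining lot; the baseline figure is 916, meeting the 893 threshold). But applying paragraphs (m)–(n): (m) operates — the compliance score is 40 points, below the 41 points limit. (n) is not triggered (the lot is not in a historic district), so (m) stands. (e) is therefore removed.

No — exception (c) applies; Mira does not need a building permit.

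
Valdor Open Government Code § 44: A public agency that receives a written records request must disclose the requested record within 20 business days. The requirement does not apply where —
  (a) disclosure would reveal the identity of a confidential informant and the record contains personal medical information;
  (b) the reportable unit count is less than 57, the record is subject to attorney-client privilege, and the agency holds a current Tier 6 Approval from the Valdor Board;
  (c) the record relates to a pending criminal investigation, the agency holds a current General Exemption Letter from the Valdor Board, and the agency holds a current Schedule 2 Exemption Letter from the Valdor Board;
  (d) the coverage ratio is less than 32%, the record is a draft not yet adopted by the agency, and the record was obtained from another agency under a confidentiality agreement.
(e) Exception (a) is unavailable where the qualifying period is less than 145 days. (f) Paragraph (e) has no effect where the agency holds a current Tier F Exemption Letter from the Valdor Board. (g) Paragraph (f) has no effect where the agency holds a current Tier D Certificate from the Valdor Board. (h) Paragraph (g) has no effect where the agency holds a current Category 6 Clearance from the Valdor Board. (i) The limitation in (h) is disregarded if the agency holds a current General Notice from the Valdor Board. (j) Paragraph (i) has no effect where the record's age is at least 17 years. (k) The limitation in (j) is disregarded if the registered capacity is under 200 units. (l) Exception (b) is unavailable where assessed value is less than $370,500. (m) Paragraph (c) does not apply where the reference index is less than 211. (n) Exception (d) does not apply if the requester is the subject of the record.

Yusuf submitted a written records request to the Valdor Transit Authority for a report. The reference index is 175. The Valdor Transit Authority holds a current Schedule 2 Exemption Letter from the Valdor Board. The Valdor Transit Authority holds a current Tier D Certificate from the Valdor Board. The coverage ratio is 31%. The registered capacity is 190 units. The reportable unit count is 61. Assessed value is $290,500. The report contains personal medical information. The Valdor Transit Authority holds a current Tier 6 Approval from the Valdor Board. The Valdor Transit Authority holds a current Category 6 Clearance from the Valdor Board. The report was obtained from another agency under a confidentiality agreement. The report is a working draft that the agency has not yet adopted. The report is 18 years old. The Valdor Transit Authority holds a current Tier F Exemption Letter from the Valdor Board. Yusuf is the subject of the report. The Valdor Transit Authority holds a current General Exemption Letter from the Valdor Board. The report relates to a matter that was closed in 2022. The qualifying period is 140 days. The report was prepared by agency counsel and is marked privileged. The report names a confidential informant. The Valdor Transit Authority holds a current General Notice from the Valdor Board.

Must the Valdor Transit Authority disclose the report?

Exception (a) is satisfied on its face — the report names a confidential informant; the report contains personal medical information. However, paragraphs (e)–(k) must be considered: (e) is engaged — the qualifying period is 140 days, less than the 145 days limit. (f) would limit (e) — a current Tier F Exemption Letter is held — but (g) sets (f) aside: (g) operates against (f): a current Tier D Certificate is held. (h) applies (a current Category 6 Clearance is held), but yields to (i): (i) operates against (h): a current General Notice is held. (j) is triggered (the record's age is 18 years, meeting the 17 years threshold), but is displaced by (k): (k) is triggered — the registered capacity is 190 units, under the 200 units limit. So (a) is unavailable.
Exception (b) fails — the reportable unit count is 61, not less than 57.
Exception (c) does not apply: the report relates to a closed matter.
All of (d)'s requirements are met (the coverage ratio is 31%, less than the 32% limit; the report is an unadopted draft; the report was obtained under a confidentiality agreement). But: (n) is engaged — Yusuf is the subject of the report. (d) is therefore removed.
Every exception is unavailable, so the rule governs.

Yes — the Valdor Transit Authority must disclose the report.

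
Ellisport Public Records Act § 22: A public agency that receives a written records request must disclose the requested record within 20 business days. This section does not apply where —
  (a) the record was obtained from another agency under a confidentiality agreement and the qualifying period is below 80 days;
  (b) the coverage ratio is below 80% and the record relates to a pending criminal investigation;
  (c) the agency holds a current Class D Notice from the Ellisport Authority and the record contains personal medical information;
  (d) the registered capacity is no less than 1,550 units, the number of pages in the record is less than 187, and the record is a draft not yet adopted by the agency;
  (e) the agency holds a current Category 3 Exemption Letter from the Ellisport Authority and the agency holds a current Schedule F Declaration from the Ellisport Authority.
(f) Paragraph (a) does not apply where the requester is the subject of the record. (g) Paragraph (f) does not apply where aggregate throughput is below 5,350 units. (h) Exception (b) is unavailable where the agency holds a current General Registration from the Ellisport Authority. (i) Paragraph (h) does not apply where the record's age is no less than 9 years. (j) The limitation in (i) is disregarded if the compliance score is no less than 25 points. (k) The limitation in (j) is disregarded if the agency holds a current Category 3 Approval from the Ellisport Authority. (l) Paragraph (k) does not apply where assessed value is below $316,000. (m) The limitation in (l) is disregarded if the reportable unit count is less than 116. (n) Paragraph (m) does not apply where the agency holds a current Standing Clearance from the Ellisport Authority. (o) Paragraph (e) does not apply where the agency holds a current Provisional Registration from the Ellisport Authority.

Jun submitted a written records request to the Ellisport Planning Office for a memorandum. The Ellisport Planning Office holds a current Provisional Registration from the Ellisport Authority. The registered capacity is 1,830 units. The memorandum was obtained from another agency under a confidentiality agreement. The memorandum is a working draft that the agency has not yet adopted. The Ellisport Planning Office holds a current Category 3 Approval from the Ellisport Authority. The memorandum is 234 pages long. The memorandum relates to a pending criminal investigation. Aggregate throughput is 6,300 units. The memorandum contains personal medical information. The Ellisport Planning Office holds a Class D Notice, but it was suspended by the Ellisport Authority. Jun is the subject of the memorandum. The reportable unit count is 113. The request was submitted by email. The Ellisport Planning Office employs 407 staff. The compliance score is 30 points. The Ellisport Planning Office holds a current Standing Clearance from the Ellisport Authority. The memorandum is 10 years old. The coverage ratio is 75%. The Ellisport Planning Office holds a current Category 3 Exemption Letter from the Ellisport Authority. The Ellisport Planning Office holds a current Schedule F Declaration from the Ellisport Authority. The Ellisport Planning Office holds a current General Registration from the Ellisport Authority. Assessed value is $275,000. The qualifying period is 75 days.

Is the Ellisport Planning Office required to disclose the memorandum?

Exception (a) is satisfied on its face — the memorandum was obtained under a confidentiality agreement; the qualifying period is 75 days, below the 80 days limit. However, paragraphs (f)–(g) must be considered: (f) operates against (a): Jun is the subject of the memorandum. (g), which would lift (f), is inapplicable — aggregate throughput is 6,300 units, not below 5,350 units. Exception (a) does not apply.
All of (b)'s requirements are met (the coverage ratio is 75%, below the 80% limit; the memorandum relates to a pending investigation). Turning to paragraphs (h)–(n): (h) operates against (b): a current General Registration is held. (i) would limit (h) — the record's age is 10 years, meeting the 9 years threshold — but (j) sets (i) aside: (j) is engaged — the compliance score is 30 points, meeting the 25 points threshold. (k) would limit (j) — a current Category 3 Approval is held — but (l) sets (k) aside: (l) operates against (k): assessed value is $275,000, below the $316,000 limit. (m) would limit (l) — the reportable unit count is 113, less than the 116 limit — but (n) sets (m) aside: (n) operates against (m): a current Standing Clearance is held. (b) is therefore removed.
Exception (c) fails — the Class D Notice is not current.
Exception (d) requires that the number of pages in the record is less than 187; but the number of pages in the record is 234, not less than 187, so (d) is unavailable.
Exception (e)'s conditions are all satisfied: a current Category 3 Exemption Letter is held; a current Schedule F Declaration is held. But: (o) is triggered — a current Provisional Registration is held. So (e) is unavailable.
Every exception is unavailable, so the rule governs.

Yes — the Ellisport Planning Office must disclose the memorandum.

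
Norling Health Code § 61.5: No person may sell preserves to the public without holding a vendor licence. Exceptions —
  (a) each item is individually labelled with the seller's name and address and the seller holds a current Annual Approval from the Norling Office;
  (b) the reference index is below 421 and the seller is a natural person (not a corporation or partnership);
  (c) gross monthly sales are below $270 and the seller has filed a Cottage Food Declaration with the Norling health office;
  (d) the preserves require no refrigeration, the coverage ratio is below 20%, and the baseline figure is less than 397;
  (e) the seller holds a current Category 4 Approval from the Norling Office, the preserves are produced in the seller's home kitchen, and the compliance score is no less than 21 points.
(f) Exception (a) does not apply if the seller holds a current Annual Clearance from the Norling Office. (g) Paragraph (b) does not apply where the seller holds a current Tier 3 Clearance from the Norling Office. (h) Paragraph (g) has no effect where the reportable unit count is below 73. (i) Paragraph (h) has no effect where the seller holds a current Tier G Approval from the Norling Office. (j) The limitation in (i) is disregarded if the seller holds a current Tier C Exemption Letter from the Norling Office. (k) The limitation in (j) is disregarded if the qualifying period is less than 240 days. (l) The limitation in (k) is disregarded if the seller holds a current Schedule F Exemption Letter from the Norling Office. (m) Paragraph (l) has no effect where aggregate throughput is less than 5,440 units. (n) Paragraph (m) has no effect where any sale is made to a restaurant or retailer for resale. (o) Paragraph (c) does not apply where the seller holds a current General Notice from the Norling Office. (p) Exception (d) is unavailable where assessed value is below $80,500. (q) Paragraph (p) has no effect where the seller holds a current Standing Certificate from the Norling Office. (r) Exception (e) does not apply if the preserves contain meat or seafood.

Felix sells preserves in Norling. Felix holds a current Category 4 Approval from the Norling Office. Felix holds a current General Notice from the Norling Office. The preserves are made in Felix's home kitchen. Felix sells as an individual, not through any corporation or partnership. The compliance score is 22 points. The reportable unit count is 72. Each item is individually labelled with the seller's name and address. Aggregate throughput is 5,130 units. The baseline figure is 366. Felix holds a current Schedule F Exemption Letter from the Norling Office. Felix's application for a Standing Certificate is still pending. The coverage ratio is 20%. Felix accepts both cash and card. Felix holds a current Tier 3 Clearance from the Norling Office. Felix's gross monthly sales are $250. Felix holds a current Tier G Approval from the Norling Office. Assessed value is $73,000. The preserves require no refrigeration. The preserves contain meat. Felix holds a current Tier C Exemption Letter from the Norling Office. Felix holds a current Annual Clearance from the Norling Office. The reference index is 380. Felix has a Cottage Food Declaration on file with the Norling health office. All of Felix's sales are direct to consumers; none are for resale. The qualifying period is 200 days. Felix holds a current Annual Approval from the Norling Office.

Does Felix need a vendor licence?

Exception (a): items are individually labelled; a current Annual Approval is held — every condition holds. But applying paragraph (f): (f) is triggered — a current Annual Clearance is held. (a) is therefore removed.
Exception (b): the reference index is 380, below the 421 limit; the seller is a natural person — every condition holds. However, paragraphs (g)–(n) must be considered: (g) is engaged — a current Tier 3 Clearance is held. (h) is triggered (the reportable unit count is 72, below the 73 limit), but is overridden by (i): (i) operates against (h): a current Tier G Approval is held. (j) operates (a current Tier C Exemption Letter is held), but is set aside by (k): (k) operates against (j): the qualifying period is 200 days, less than the 240 days limit. (l) would limit (k) — a current Schedule F Exemption Letter is held — but (m) sets (l) aside: (m) operates against (l): aggregate throughput is 5,130 units, less than the 5,440 units limit. (n), which would lift (m), is not engaged — no sales are for resale. So (b) is unavailable.
Exception (c): gross monthly sales are $250, below the $270 limit; a Cottage Food Declaration is on file — every condition holds. Turning to paragraph (o): (o) operates against (c): a current General Notice is held. So (c) is unavailable.
Exception (d) requires that the coverage ratio is below 20%; but the coverage ratio is 20%, not below 20%, so (d) is unavailable.
Exception (e): a current Category 4 Approval is held; the preserves are home-kitchen produced; the compliance score is 22 points, meeting the 21 points threshold — every condition holds. But: (r) applies — the preserves contain meat. So (e) is unavailable.
None of the exceptions is available; § 61.5 applies in full.

Yes — Felix must hold a vendor licence.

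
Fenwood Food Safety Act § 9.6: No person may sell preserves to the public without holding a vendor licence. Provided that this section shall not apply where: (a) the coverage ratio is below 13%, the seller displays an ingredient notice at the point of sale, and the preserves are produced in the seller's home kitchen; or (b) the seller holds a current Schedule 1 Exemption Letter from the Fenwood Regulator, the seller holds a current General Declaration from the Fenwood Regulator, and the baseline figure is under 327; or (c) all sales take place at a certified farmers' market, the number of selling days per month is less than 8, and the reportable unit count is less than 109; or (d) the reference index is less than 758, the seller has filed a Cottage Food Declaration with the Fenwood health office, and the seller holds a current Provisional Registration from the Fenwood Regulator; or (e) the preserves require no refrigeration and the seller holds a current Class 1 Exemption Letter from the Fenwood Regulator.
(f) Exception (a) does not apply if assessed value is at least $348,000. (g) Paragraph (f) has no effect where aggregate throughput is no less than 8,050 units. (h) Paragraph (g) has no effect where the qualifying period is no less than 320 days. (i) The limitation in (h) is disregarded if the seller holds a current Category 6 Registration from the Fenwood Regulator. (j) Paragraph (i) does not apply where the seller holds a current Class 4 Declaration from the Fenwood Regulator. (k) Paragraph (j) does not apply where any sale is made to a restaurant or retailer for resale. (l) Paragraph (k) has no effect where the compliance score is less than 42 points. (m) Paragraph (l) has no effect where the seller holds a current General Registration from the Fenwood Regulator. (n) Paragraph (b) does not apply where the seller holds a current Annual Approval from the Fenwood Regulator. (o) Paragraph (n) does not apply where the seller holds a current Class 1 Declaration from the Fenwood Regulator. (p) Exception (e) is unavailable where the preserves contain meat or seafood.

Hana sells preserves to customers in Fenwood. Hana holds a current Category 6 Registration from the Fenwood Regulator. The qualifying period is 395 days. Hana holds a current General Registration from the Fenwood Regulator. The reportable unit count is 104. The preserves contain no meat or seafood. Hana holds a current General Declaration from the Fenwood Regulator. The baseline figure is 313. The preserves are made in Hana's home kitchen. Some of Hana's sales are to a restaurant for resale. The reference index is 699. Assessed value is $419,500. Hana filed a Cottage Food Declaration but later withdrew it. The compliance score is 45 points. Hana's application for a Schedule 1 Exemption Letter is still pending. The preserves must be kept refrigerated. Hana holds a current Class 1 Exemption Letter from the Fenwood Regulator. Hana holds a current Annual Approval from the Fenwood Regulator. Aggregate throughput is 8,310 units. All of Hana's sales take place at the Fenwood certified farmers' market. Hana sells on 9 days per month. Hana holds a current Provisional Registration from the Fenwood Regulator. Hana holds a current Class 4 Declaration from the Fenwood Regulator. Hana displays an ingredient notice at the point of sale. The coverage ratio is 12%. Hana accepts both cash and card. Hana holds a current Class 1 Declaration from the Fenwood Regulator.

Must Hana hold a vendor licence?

Exception (a) is satisfied on its face — the coverage ratio is 12%, below the 13% limit; an ingredient notice is displayed; the preserves are home-kitchen produced. Under paragraphs (f)–(m): (f) operates (assessed value is $419,500, meeting the $348,000 threshold), but is set aside by (g): (g) operates against (f): aggregate throughput is 8,310 units, meeting the 8,050 units threshold. (h) operates (the qualifying period is 395 days, meeting the 320 days threshold), but is set aside by (i): (i) applies — a current Category 6 Registration is held. (j) would limit (i) — a current Class 4 Declaration is held — but (k) sets (j) aside: (k) is triggered — some sales are to a restaurant for resale. (l) is not triggered (the compliance score is 45 points, not less than 42 points), so (k) stands. Exception (a) stands.
Exception (b) fails — there is no Schedule 1 Exemption Letter in force.
Exception (c) requires that the number of selling days per month is less than 8; but the number of selling days per month is 9, not less than 8, so (c) is unavailable.
Exception (d) does not apply: the Cottage Food Declaration was withdrawn.
Exception (e) requires that the preserves require no refrigeration; but the preserves require refrigeration, so (e) is unavailable.

No — exception (a) applies; Hana is not required to hold a vendor licence.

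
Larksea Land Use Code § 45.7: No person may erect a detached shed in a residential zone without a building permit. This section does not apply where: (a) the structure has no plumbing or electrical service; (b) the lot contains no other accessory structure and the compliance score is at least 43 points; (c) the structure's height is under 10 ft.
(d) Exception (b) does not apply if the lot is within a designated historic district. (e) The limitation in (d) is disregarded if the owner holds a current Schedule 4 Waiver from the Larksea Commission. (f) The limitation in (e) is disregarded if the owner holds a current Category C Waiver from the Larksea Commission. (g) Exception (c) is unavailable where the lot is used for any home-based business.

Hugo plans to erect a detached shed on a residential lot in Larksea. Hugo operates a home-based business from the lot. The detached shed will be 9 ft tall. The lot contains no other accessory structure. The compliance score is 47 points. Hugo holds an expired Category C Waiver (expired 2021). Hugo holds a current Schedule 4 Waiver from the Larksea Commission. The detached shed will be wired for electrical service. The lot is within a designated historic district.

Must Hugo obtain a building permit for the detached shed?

Exception (a) fails — electrical service is planned.
Exception (b)'s conditions are all satisfied: the lot has no other accessory structure; the compliance score is 47 points, meeting the 43 points threshold. Under paragraphs (d)–(f): (d) operates (the lot is in a historic district), but is displaced by (e): (e) operates — a current Schedule 4 Waiver is held. (f) is inapplicable (the Category C Waiver is not current), so (e) stands. Exception (b) stands.
Exception (c)'s conditions are all satisfied: the structure's height is 9 ft, under the 10 ft limit. Turning to paragraph (g): (g) operates against (c): a home-based business operates on the lot. So (c) is unavailable.

No — exception (b) applies; Hugo does not need a building permit.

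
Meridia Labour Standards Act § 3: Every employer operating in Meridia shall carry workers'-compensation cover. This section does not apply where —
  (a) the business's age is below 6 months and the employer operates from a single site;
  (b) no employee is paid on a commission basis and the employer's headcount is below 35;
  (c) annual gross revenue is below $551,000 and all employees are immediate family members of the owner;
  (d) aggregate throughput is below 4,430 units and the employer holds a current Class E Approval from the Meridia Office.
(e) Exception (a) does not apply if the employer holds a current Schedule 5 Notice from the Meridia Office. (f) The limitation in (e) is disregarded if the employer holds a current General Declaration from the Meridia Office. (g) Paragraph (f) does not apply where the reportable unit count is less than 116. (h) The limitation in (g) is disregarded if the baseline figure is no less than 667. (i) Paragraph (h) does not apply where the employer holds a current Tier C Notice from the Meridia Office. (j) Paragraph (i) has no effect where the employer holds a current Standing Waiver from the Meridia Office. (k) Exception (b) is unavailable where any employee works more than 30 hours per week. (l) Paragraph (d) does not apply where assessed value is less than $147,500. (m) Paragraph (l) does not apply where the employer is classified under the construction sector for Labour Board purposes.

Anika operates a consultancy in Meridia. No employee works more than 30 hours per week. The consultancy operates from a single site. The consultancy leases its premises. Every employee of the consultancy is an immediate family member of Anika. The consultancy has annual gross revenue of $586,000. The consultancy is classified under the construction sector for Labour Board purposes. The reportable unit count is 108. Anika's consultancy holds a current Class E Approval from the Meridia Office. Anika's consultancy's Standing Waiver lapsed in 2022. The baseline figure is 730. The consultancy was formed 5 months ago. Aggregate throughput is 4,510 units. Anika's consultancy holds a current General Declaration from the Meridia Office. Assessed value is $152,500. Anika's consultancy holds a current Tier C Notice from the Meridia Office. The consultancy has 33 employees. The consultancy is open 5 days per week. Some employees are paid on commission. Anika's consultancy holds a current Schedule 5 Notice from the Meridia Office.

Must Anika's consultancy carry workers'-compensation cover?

Yes — Anika's consultancy must carry workers'-compensation cover.

Exception (a): the business's age is 5 months, below the 6 months limit; the employer operates from a single site — every condition holds. Turning to paragraphs (e)–(j): (e) operates against (a): a current Schedule 5 Notice is held. (f) applies (a current General Declaration is held), but is itself disapplied by (g): (g) operates against (f): the reportable unit count is 108, less than the 116 limit. (h) applies (the baseline figure is 730, meeting the 667 threshold), but yields to (i): (i) operates against (h): a current Tier C Notice is held. (j) is inapplicable (no current Standing Waiver is held), so (i) stands. (a) is therefore removed.
Exception (b) fails — some employees are paid on commission.
Exception (c) fails — annual gross revenue is $586,000, not below $551,000.
Exception (d) requires that aggregate throughput is below 4,430 units; but aggregate throughput is 4,510 units, not below 4,430 units, so (d) is unavailable.
No exception displaces § 3.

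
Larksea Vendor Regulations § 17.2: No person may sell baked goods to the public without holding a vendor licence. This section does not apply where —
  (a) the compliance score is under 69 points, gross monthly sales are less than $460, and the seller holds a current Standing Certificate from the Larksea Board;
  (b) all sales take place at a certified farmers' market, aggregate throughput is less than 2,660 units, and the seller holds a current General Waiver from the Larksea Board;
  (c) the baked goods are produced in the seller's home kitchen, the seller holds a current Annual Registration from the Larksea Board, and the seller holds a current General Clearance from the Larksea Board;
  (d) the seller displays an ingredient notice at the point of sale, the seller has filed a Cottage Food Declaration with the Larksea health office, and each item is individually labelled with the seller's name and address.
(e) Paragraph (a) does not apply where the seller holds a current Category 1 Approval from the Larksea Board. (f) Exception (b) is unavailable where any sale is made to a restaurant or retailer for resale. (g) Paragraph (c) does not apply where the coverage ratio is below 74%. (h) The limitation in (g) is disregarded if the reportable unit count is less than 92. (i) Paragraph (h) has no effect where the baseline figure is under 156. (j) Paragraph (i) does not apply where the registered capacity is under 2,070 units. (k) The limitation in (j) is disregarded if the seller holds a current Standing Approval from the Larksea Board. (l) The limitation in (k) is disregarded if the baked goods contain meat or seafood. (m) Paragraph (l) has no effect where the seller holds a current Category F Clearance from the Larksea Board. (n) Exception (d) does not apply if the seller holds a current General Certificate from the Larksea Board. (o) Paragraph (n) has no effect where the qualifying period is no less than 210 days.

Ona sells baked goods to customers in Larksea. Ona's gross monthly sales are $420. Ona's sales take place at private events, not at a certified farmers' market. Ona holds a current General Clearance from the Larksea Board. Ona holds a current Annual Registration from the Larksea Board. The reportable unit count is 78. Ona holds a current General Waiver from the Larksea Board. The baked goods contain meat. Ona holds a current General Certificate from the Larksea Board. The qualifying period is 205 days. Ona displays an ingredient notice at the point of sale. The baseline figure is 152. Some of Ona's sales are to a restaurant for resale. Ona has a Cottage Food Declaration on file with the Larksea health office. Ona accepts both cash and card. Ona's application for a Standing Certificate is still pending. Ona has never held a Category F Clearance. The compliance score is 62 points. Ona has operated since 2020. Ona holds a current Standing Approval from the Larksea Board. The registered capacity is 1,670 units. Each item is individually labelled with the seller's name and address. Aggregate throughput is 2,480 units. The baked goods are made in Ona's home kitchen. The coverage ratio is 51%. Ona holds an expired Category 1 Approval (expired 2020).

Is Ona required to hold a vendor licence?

Exception (a) fails — the Standing Certificate is not current.
Exception (b) requires that all sales take place at a certified farmers' market; but sales are at private events, not a certified farmers' market, so (b) is unavailable.
Exception (c): the baked goods are home-kitchen produced; a current Annual Registration is held; a current General Clearance is held — every condition holds. Considering the limiting provisions: (g) would limit (c) — the coverage ratio is 51%, below the 74% limit — but (h) sets (g) aside: (h) is engaged — the reportable unit count is 78, less than the 92 limit. (i) operates (the baseline figure is 152, under the 156 limit), but is displaced by (j): (j) operates against (i): the registered capacity is 1,670 units, under the 2,070 units limit. (k) would limit (j) — a current Standing Approval is held — but (l) sets (k) aside: (l) operates against (k): the baked goods contain meat. (m), which would lift (l), is not triggered — there is no Category F Clearance in force. (c) remains available.
Exception (d) is satisfied on its face — an ingredient notice is displayed; a Cottage Food Declaration is on file; items are individually labelled. However, paragraphs (n)–(o) must be considered: (n) operates against (d): a current General Certificate is held. (o) is inapplicable (the qualifying period is 205 days, short of 210 days), so (n) stands. So (d) is unavailable.

No — exception (c) applies; Ona is not required to hold a vendor licence.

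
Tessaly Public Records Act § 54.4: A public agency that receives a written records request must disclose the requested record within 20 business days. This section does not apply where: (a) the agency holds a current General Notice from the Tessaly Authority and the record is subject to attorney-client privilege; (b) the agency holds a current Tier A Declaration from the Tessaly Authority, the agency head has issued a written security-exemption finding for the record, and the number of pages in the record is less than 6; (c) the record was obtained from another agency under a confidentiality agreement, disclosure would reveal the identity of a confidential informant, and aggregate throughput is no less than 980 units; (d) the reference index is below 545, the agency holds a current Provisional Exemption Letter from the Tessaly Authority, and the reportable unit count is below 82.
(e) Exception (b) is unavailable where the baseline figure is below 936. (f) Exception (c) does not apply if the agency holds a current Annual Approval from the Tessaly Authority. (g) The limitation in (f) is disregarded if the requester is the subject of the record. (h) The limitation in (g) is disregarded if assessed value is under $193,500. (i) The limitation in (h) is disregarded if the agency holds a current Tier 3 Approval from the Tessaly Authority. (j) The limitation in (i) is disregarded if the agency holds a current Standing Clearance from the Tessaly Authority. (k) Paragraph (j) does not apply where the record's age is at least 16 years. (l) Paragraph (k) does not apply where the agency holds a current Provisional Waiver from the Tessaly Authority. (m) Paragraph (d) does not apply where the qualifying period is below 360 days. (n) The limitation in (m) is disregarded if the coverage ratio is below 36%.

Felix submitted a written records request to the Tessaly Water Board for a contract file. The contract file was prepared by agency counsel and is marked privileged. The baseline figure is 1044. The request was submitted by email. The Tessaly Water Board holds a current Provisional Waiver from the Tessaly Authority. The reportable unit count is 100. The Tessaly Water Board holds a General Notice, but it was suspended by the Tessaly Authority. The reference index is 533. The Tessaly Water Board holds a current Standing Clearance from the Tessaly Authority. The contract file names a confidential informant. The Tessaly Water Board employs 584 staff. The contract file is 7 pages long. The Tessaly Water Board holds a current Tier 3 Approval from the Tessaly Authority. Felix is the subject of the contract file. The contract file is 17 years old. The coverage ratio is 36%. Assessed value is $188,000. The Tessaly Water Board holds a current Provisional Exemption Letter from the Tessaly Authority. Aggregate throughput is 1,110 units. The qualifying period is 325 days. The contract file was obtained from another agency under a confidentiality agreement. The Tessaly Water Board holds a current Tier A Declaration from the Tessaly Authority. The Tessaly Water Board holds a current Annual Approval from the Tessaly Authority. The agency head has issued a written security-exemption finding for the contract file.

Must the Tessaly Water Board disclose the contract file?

Exception (a) does not apply: no current General Notice is held.
Exception (b) fails — the number of pages in the record is 7, not less than 6.
Exception (c)'s conditions are all satisfied: the contract file was obtained under a confidentiality agreement; the contract file names a confidential informant; aggregate throughput is 1,110 units, meeting the 980 units threshold. But: (f) is engaged — a current Annual Approval is held. (g) is triggered (Felix is the subject of the contract file), but yields to (h): (h) is triggered — assessed value is $188,000, under the $193,500 limit. (i) would limit (h) — a current Tier 3 Approval is held — but (j) sets (i) aside: (j) is engaged — a current Standing Clearance is held. (k) would limit (j) — the record's age is 17 years, meeting the 16 years threshold — but (l) sets (k) aside: (l) operates against (k): a current Provisional Waiver is held. (c) is therefore removed.
Exception (d) fails — the reportable unit count is 100, not below 82.
None of the exceptions is available; § 54.4 applies in full.

Yes — the Tessaly Water Board must disclose the contract file.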